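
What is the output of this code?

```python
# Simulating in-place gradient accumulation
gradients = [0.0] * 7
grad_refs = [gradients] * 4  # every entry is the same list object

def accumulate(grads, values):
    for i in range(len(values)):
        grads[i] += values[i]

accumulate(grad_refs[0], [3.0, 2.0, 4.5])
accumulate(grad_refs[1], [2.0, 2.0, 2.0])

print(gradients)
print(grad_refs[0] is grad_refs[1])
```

Key concept: gradient accumulation aliasing.
Step by step:
`gradients = [0.0] * 7` → gradients = [0.0, 0.0, 0.0, 0.0, 0.0, 0.0, 0.0]
`grad_refs = [gradients] * 4` → grad_refs = [[0.0, 0.0, 0.0, 0.0, 0.0, 0.0, 0.0], [0.0, 0.0, 0.0, 0.0, 0.0, 0.0, 0.0], [0.0, 0.0, 0.0, 0.0, 0.0, 0.0, 0.0], [0.0, 0.0, 0.0, 0.0, 0.0, 0.0, 0.0]]
`accumulate(grad_refs[0], [3.0, 2.0, 4.5])` → gradients = [3.0, 2.0, 4.5, 0.0, 0.0, 0.0, 0.0]; grad_refs = [[3.0, 2.0, 4.5, 0.0, 0.0, 0.0, 0.0], [3.0, 2.0, 4.5, 0.0, 0.0, 0.0, 0.0], [3.0, 2.0, 4.5, 0.0, 0.0, 0.0, 0.0], [3.0, 2.0, 4.5, 0.0, 0.0, 0.0, 0.0]]
`accumulate(grad_refs[1], [2.0, 2.0, 2.0])` → gradients = [5.0, 4.0, 6.5, 0.0, 0.0, 0.0, 0.0]; grad_refs = [[5.0, 4.0, 6.5, 0.0, 0.0, 0.0, 0.0], [5.0, 4.0, 6.5, 0.0, 0.0, 0.0, 0.0], [5.0, 4.0, 6.5, 0.0, 0.0, 0.0, 0.0], [5.0, 4.0, 6.5, 0.0, 0.0, 0.0, 0.0]]
`print(gradients)` → prints [5.0, 4.0, 6.5, 0.0, 0.0, 0.0, 0.0]
`print(grad_refs[0] is grad_refs[1])` → prints True

Answer:
[5.0, 4.0, 6.5, 0.0, 0.0, 0.0, 0.0]
True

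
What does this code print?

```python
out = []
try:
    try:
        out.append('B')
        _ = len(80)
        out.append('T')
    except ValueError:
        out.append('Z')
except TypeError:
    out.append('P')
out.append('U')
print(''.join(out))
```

Execution trace: 'B' (try body) → 'P' (outer except TypeError) → 'U' (after the try/except). Output: BPU

Answer: BPU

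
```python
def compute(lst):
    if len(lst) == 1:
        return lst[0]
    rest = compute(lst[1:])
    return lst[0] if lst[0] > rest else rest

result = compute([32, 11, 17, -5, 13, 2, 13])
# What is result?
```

Recursive max over [32, 11, 17, -5, 13, 2, 13] = 32

Answer: 32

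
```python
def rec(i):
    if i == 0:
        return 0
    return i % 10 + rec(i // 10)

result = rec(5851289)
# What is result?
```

Sum of digits of 5851289: 9 + 8 + 2 + 1 + 5 + 8 + 5 = 38

Answer: 38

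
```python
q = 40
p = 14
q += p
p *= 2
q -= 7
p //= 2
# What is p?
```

Trace:
`q = 40` → q = 40
`p = 14` → p = 14
`q += p` → q = 54
`p *= 2` → p = 28
`q -= 7` → q = 47
`p //= 2` → p = 14
So p = 14

Answer: 14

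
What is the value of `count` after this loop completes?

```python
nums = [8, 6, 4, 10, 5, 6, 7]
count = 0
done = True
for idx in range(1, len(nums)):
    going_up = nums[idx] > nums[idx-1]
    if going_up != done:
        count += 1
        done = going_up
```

Count direction changes in [8, 6, 4, 10, 5, 6, 7]
`count` takes the values: 0 → 1 → 2 → 3 → 4

Answer: 4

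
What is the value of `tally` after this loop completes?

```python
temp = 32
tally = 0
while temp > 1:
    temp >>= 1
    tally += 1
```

Count right shifts until 1
`tally` takes the values: 0 → 1 → 2 → 3 → 4 → 5

Answer: 5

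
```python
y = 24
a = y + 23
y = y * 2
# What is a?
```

Trace:
`y = 24` → y = 24
`a = y + 23` → a = 47
`y = y * 2` → y = 48
So a = 47

Answer: 47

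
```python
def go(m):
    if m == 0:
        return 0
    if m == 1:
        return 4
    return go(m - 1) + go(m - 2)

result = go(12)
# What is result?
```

Build up from base cases: go(0)=0, go(1)=4, go(2)=4, go(3)=8, go(4)=12, go(5)=20, go(6)=32, ..., go(12)=576

Answer: 576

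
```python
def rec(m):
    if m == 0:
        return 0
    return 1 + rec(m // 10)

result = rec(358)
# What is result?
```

Count of digits of 358: 3

Answer: 3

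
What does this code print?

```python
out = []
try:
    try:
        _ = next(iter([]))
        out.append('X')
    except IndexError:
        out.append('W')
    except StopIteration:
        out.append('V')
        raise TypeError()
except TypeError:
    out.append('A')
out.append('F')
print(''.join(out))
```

Execution trace: 'V' (inner except StopIteration) → 'A' (outer except TypeError) → 'F' (after the try/except). Output: VAF

Answer: VAF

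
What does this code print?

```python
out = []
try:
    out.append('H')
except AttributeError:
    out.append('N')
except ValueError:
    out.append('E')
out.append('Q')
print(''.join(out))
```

Execution trace: 'H' (try body, no exception) → 'Q' (after the try/except). Output: HQ

Answer: HQ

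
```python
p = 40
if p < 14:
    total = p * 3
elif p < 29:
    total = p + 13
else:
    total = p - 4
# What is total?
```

Trace:
`p = 40` → p = 40
`if p < 14: ...` → p < 14 is False, p < 29 is False, take else branch → total = 36
So total = 36

Answer: 36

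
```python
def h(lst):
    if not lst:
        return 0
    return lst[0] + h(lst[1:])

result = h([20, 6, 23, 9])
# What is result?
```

20 + 6 + 23 + 9 + 0 = 58

Answer: 58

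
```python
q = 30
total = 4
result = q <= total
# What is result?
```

Trace:
`q = 30` → q = 30
`total = 4` → total = 4
`result = q <= total` → result = False
So result = False

Answer: False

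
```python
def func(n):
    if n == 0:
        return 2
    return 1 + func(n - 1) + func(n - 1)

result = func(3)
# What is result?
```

func(n) = 1 + 2·func(n-1), func(0)=2. Closed form: (2+1)·2^3 - 1 = 23.

Answer: 23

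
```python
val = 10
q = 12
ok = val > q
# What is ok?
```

Trace:
`val = 10` → val = 10
`q = 12` → q = 12
`ok = val > q` → ok = False
So ok = False

Answer: False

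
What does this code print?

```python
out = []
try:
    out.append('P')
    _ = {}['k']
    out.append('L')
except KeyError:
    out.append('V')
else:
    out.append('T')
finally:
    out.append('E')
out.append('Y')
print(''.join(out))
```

Execution trace: 'P' (try body) → 'V' (except KeyError) → 'E' (finally) → 'Y' (after the try/except). Output: PVEY

Answer: PVEY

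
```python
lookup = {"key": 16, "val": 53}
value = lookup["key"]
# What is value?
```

Trace:
`lookup = {"key": 16, "val": 53}` → lookup = {'key': 16, 'val': 53}
`value = lookup["key"]` → value = 16
So value = 16

Answer: 16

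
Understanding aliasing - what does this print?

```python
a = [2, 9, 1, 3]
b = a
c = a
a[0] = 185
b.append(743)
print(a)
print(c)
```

Key concept: multiple aliases.
Step by step:
`a = [2, 9, 1, 3]` → a = [2, 9, 1, 3]
`b = a` → b = [2, 9, 1, 3] (same object as a)
`c = a` → c = [2, 9, 1, 3] (same object as a, b)
`a[0] = 185` → a = [185, 9, 1, 3] (same object as b, c); b = [185, 9, 1, 3] (same object as a, c); c = [185, 9, 1, 3] (same object as a, b)
`b.append(743)` → a = [185, 9, 1, 3, 743] (same object as b, c); b = [185, 9, 1, 3, 743] (same object as a, c); c = [185, 9, 1, 3, 743] (same object as a, b)
`print(a)` → prints [185, 9, 1, 3, 743]
`print(c)` → prints [185, 9, 1, 3, 743]

Answer:
[185, 9, 1, 3, 743]
[185, 9, 1, 3, 743]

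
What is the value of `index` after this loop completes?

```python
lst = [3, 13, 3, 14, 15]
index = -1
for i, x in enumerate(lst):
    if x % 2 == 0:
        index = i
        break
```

First even number index in [3, 13, 3, 14, 15]
`index` takes the values: -1 → 3

Answer: 3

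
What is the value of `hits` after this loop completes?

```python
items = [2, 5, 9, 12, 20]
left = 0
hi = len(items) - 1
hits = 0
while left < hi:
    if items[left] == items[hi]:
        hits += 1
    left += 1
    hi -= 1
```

Count matching pairs from ends
`hits` takes the values: 0

Answer: 0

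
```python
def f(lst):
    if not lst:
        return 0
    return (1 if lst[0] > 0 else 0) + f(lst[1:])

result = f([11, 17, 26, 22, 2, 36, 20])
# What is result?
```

Count of positive elements in [11, 17, 26, 22, 2, 36, 20] = 7

Answer: 7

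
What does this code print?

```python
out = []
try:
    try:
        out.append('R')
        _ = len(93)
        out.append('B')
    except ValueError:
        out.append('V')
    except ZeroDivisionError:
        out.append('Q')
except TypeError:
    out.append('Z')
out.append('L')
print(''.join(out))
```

Execution trace: 'R' (try body) → 'Z' (outer except TypeError) → 'L' (after the try/except). Output: RZL

Answer: RZL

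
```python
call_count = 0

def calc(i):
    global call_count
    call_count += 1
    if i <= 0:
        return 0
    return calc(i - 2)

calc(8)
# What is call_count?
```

Linear recursion stepping by 2: 5 calls from i=8 down to ≤0.

Answer: 5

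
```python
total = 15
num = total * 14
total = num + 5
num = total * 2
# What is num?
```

Trace:
`total = 15` → total = 15
`num = total * 14` → num = 210
`total = num + 5` → total = 215
`num = total * 2` → num = 430
So num = 430

Answer: 430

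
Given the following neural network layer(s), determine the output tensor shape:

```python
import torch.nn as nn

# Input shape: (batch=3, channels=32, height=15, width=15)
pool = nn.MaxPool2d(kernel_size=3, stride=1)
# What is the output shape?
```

Input: (3, 32, 15, 15) -> Output: (3, 32, 13, 13)

Answer: (3, 32, 13, 13)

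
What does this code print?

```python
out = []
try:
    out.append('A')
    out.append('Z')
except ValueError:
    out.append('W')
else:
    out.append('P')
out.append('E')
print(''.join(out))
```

Execution trace: 'A' (try body) → 'Z' (try body, no exception) → 'P' (else) → 'E' (after the try/except). Output: AZPE

Answer: AZPE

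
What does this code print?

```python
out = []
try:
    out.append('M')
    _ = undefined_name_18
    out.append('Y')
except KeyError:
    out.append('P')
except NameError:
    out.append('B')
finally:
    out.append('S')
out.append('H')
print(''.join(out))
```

Execution trace: 'M' (try body) → 'B' (except NameError) → 'S' (finally) → 'H' (after the try/except). Output: MBSH

Answer: MBSH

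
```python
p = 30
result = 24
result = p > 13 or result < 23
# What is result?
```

Trace:
`p = 30` → p = 30
`result = 24` → result = 24
`result = p > 13 or result < 23` → result = True
So result = True

Answer: True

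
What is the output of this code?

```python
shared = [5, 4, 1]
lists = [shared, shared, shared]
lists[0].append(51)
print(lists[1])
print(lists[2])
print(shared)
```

Key concept: list of same reference.
Step by step:
`shared = [5, 4, 1]` → shared = [5, 4, 1]
`lists = [shared, shared, shared]` → lists = [[5, 4, 1], [5, 4, 1], [5, 4, 1]]
`lists[0].append(51)` → shared = [5, 4, 1, 51]; lists = [[5, 4, 1, 51], [5, 4, 1, 51], [5, 4, 1, 51]]
`print(lists[1])` → prints [5, 4, 1, 51]
`print(lists[2])` → prints [5, 4, 1, 51]
`print(shared)` → prints [5, 4, 1, 51]

Answer:
[5, 4, 1, 51]
[5, 4, 1, 51]
[5, 4, 1, 51]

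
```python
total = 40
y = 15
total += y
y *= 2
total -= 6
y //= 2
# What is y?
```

Trace:
`total = 40` → total = 40
`y = 15` → y = 15
`total += y` → total = 55
`y *= 2` → y = 30
`total -= 6` → total = 49
`y //= 2` → y = 15
So y = 15

Answer: 15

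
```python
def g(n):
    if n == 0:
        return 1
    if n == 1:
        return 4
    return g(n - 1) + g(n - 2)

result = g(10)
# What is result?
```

Build up from base cases: g(0)=1, g(1)=4, g(2)=5, g(3)=9, g(4)=14, g(5)=23, g(6)=37, ..., g(10)=254

Answer: 254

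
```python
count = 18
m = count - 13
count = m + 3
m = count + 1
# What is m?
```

Trace:
`count = 18` → count = 18
`m = count - 13` → m = 5
`count = m + 3` → count = 8
`m = count + 1` → m = 9
So m = 9

Answer: 9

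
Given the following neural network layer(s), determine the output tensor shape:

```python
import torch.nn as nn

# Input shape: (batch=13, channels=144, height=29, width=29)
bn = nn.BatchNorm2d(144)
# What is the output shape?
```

Input: (13, 144, 29, 29) -> Output: (13, 144, 29, 29)

Answer: (13, 144, 29, 29)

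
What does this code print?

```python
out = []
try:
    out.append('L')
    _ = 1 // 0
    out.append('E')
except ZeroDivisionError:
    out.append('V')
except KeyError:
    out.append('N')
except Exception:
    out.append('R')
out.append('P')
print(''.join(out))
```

Execution trace: 'L' (try body) → 'V' (except ZeroDivisionError) → 'P' (after the try/except). Output: LVP

Answer: LVP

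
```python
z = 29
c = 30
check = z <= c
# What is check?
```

Trace:
`z = 29` → z = 29
`c = 30` → c = 30
`check = z <= c` → check = True
So check = True

Answer: True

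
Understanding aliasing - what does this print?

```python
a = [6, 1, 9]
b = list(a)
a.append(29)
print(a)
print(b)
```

Key concept: list() constructor creates copy.
Step by step:
`a = [6, 1, 9]` → a = [6, 1, 9]
`b = list(a)` → b = [6, 1, 9]
`a.append(29)` → a = [6, 1, 9, 29]
`print(a)` → prints [6, 1, 9, 29]
`print(b)` → prints [6, 1, 9]

Answer:
[6, 1, 9, 29]
[6, 1, 9]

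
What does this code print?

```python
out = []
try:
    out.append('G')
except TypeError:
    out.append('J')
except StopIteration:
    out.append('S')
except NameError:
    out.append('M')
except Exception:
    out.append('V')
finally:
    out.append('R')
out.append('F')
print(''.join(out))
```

Execution trace: 'G' (try body, no exception) → 'R' (finally) → 'F' (after the try/except). Output: GRF

Answer: GRF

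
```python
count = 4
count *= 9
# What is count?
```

Trace:
`count = 4` → count = 4
`count *= 9` → count = 36
So count = 36

Answer: 36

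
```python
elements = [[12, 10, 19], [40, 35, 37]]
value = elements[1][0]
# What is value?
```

Trace:
`elements = [[12, 10, 19], [40, 35, 37]]` → elements = [[12, 10, 19], [40, 35, 37]]
`value = elements[1][0]` → value = 40
So value = 40

Answer: 40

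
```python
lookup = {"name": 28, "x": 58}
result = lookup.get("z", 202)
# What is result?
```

Trace:
`lookup = {"name": 28, "x": 58}` → lookup = {'name': 28, 'x': 58}
`result = lookup.get("z", 202)` → result = 202
So result = 202

Answer: 202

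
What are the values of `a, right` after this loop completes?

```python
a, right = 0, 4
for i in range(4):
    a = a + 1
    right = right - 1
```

a goes 0→4, right goes 4→0
`a, right` takes the values: (0, 4) → (1, 4) → (1, 3) → (2, 3) → (2, 2) → (3, 2) → (3, 1) → (4, 1) → (4, 0)

Answer: 4, 0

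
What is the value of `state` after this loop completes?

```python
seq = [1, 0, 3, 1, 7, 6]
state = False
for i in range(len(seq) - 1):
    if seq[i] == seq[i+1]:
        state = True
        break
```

Check consecutive duplicates in [1, 0, 3, 1, 7, 6]
`state` takes the values: False

Answer: False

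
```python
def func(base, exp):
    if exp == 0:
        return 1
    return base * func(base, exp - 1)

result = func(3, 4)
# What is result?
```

func(3, 4) = 3 * 3 * 3 * 3 = 81

Answer: 81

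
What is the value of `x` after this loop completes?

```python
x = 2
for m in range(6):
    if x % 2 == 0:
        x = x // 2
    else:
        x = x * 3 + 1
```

Collatz-style transformation from 2
`x` takes the values: 2 → 1 → 4 → 2 → 1 → 4 → 2

Answer: 2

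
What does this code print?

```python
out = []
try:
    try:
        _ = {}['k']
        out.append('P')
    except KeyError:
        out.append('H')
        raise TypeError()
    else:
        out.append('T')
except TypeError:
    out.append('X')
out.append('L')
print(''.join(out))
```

Execution trace: 'H' (inner except KeyError) → 'X' (outer except TypeError) → 'L' (after the try/except). Output: HXL

Answer: HXL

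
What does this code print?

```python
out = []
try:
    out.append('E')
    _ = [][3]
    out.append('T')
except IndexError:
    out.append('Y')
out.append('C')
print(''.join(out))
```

Execution trace: 'E' (try body) → 'Y' (except IndexError) → 'C' (after the try/except). Output: EYC

Answer: EYC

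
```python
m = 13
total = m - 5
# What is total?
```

Trace:
`m = 13` → m = 13
`total = m - 5` → total = 8
So total = 8

Answer: 8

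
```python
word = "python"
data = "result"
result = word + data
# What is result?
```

Trace:
`word = "python"` → word = 'python'
`data = "result"` → data = 'result'
`result = word + data` → result = 'pythonresult'
So result = 'pythonresult'

Answer: 'pythonresult'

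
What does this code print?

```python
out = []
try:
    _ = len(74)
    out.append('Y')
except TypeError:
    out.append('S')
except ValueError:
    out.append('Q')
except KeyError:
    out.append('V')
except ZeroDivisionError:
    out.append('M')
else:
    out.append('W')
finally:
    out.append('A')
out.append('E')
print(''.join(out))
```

Execution trace: 'S' (except TypeError) → 'A' (finally) → 'E' (after the try/except). Output: SAE

Answer: SAE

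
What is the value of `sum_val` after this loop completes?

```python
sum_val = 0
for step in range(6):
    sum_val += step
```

Sum of 0 to 5 = 15
`sum_val` takes the values: 0 → 1 → 3 → 6 → 10 → 15

Answer: 15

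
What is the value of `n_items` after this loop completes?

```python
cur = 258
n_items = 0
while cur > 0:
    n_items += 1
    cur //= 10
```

Count digits by repeated division by 10
`n_items` takes the values: 0 → 1 → 2 → 3

Answer: 3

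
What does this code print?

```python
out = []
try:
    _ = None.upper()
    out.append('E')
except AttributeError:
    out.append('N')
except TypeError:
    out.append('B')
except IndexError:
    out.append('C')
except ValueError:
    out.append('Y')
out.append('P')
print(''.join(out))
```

Execution trace: 'N' (except AttributeError) → 'P' (after the try/except). Output: NP

Answer: NP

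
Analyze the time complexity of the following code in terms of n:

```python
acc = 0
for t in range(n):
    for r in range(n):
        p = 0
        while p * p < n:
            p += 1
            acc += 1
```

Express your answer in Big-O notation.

Each loop level contributes: n × n × √n. Multiplying the contributions gives O(n^2√n).

Answer: O(n^2√n)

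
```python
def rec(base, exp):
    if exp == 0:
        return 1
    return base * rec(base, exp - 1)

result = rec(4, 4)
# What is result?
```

rec(4, 4) = 4 * 4 * 4 * 4 = 256

Answer: 256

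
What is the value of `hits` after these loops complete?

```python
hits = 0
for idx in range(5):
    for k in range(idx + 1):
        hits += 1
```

Triangle: 1 + 2 + ... + 5
`hits` takes the values: 0 → 1 → 2 → 3 → 4 → 5 → 6 → 7 → 8 → 9 → 10 → 11 → 12 → 13 → 14 → 15

Answer: 15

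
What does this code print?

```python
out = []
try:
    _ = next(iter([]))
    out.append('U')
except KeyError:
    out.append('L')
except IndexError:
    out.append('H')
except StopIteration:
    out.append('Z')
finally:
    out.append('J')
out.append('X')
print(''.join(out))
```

Execution trace: 'Z' (except StopIteration) → 'J' (finally) → 'X' (after the try/except). Output: ZJX

Answer: ZJX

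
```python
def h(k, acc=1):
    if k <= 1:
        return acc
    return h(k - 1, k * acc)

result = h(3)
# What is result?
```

Accumulator trace (n, acc): (3, 1) -> (2, 3) -> (1, 6) -> return 6

Answer: 6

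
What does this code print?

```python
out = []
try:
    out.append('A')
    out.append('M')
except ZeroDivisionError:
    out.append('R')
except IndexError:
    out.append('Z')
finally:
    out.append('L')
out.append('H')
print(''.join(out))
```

Execution trace: 'A' (try body) → 'M' (try body, no exception) → 'L' (finally) → 'H' (after the try/except). Output: AMLH

Answer: AMLH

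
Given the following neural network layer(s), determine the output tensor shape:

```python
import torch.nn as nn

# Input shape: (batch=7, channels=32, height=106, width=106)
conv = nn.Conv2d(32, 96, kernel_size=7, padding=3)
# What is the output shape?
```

Input: (7, 32, 106, 106) -> Output: (7, 96, 106, 106)

Answer: (7, 96, 106, 106)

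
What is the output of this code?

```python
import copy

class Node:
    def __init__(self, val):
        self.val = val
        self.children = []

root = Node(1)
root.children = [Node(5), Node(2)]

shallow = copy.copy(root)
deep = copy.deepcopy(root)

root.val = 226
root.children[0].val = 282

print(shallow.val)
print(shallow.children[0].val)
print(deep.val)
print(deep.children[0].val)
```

Key concept: deep copy with custom objects.
Step by step:
`root = Node(1)` → root = Node(val=1, children=[])
`root.children = [Node(5), Node(2)]` → root = Node(val=1, children=[Node(val=5, children=[]), Node(val=2, children=[])])
`shallow = copy.copy(root)` → shallow = Node(val=1, children=[Node(val=5, children=[]), Node(val=2, children=[])])
`deep = copy.deepcopy(root)` → deep = Node(val=1, children=[Node(val=5, children=[]), Node(val=2, children=[])])
`root.val = 226` → root = Node(val=226, children=[Node(val=5, children=[]), Node(val=2, children=[])])
`root.children[0].val = 282` → root = Node(val=226, children=[Node(val=282, children=[]), Node(val=2, children=[])]); shallow = Node(val=1, children=[Node(val=282, children=[]), Node(val=2, children=[])])
`print(shallow.val)` → prints 1
`print(shallow.children[0].val)` → prints 282
`print(deep.val)` → prints 1
`print(deep.children[0].val)` → prints 5

Answer:
1
282
1
5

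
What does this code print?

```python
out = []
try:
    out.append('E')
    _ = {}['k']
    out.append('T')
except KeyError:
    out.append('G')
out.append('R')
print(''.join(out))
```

Execution trace: 'E' (try body) → 'G' (except KeyError) → 'R' (after the try/except). Output: EGR

Answer: EGR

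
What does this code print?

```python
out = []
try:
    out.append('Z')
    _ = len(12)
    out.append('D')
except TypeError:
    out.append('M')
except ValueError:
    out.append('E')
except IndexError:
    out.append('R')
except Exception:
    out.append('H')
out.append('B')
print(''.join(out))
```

Execution trace: 'Z' (try body) → 'M' (except TypeError) → 'B' (after the try/except). Output: ZMB

Answer: ZMB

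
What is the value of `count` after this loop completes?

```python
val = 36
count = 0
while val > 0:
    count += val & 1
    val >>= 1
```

Count set bits in 36 (binary: 0b100100)
`count` takes the values: 0 → 1 → 2

Answer: 2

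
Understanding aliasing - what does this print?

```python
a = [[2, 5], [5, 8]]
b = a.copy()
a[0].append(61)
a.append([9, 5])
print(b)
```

Key concept: shallow copy with nested lists.
Step by step:
`a = [[2, 5], [5, 8]]` → a = [[2, 5], [5, 8]]
`b = a.copy()` → b = [[2, 5], [5, 8]]
`a[0].append(61)` → a = [[2, 5, 61], [5, 8]]; b = [[2, 5, 61], [5, 8]]
`a.append([9, 5])` → a = [[2, 5, 61], [5, 8], [9, 5]]
`print(b)` → prints [[2, 5, 61], [5, 8]]

Answer: [[2, 5, 61], [5, 8]]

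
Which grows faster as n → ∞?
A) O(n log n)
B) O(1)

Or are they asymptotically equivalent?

O(n log n) vs O(1): Higher order terms dominate.

Answer: A) O(n log n) grows faster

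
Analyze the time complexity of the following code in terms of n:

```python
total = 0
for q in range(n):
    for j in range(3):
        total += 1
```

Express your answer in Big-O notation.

Each loop level contributes: n × 1. Multiplying the contributions gives O(n).

Answer: O(n)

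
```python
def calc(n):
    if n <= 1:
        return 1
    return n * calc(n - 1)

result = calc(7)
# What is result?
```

calc(7) = 7 * 6 * 5 * 4 * 3 * 2 * 1 = 5040

Answer: 5040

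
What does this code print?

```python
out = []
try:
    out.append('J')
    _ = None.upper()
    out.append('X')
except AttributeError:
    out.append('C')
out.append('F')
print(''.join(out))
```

Execution trace: 'J' (try body) → 'C' (except AttributeError) → 'F' (after the try/except). Output: JCF

Answer: JCF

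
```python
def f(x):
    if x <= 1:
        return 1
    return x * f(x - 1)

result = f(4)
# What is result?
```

f(4) = 4 * 3 * 2 * 1 = 24

Answer: 24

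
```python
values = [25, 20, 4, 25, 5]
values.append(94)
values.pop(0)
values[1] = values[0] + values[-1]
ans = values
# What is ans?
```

Trace:
`values = [25, 20, 4, 25, 5]` → values = [25, 20, 4, 25, 5]
`values.append(94)` → values = [25, 20, 4, 25, 5, 94]
`values.pop(0)` → values = [20, 4, 25, 5, 94]
`values[1] = values[0] + values[-1]` → values = [20, 114, 25, 5, 94]
`ans = values` → ans = [20, 114, 25, 5, 94]
So ans = [20, 114, 25, 5, 94]

Answer: [20, 114, 25, 5, 94]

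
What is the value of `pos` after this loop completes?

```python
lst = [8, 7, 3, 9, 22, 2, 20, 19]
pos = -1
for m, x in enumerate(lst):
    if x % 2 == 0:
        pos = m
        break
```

First even number index in [8, 7, 3, 9, 22, 2, 20, 19]
`pos` takes the values: -1 → 0

Answer: 0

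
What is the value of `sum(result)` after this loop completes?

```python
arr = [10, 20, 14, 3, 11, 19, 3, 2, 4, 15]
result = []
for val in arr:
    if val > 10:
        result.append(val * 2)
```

Sum of doubled values > 10
`result` takes the values: [] → [40] → [40, 28] → [40, 28, 22] → [40, 28, 22, 38] → [40, 28, 22, 38, 30]
So `sum(result)` = 158

Answer: 158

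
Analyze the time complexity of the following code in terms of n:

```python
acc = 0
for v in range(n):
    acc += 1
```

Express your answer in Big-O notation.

Each loop level contributes: n. Multiplying the contributions gives O(n).

Answer: O(n)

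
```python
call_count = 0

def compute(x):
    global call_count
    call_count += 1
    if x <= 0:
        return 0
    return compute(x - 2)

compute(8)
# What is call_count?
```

Linear recursion stepping by 2: 5 calls from x=8 down to ≤0.

Answer: 5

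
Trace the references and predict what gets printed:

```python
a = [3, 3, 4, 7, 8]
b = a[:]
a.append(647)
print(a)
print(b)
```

Key concept: slice [:] creates copy.
Step by step:
`a = [3, 3, 4, 7, 8]` → a = [3, 3, 4, 7, 8]
`b = a[:]` → b = [3, 3, 4, 7, 8]
`a.append(647)` → a = [3, 3, 4, 7, 8, 647]
`print(a)` → prints [3, 3, 4, 7, 8, 647]
`print(b)` → prints [3, 3, 4, 7, 8]

Answer:
[3, 3, 4, 7, 8, 647]
[3, 3, 4, 7, 8]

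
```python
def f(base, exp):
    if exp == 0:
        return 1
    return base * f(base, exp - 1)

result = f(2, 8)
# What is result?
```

f(2, 8) = 2 * 2 * 2 * 2 * 2 * 2 * 2 * 2 = 256

Answer: 256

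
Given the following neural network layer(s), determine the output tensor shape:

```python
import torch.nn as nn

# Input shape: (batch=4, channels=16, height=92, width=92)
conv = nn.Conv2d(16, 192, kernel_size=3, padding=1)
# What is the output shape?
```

Input: (4, 16, 92, 92) -> Output: (4, 192, 92, 92)

Answer: (4, 192, 92, 92)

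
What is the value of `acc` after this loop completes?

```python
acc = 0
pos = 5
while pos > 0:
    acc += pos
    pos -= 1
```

Sum 5 down to 1
`acc` takes the values: 0 → 5 → 9 → 12 → 14 → 15

Answer: 15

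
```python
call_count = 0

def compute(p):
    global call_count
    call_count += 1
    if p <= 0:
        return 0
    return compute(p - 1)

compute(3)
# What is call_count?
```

Linear recursion stepping by 1: 4 calls from p=3 down to ≤0.

Answer: 4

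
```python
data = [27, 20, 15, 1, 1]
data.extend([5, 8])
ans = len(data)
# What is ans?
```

Trace:
`data = [27, 20, 15, 1, 1]` → data = [27, 20, 15, 1, 1]
`data.extend([5, 8])` → data = [27, 20, 15, 1, 1, 5, 8]
`ans = len(data)` → ans = 7
So ans = 7

Answer: 7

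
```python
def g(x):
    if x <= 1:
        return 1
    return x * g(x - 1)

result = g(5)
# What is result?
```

g(5) = 5 * 4 * 3 * 2 * 1 = 120

Answer: 120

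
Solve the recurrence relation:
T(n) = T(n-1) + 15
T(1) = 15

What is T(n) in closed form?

Unrolling: T(n) = T(1) + 15·(n-1) = 15 + 15(n-1) = 15n.

Answer: T(n) = 15n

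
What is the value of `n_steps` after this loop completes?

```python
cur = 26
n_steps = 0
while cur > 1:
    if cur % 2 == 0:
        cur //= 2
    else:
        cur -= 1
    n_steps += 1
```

Steps to reduce 26 to 1
`n_steps` takes the values: 0 → 1 → 2 → 3 → 4 → 5 → 6

Answer: 6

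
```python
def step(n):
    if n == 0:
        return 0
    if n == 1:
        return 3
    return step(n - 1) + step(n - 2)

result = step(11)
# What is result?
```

Build up from base cases: step(0)=0, step(1)=3, step(2)=3, step(3)=6, step(4)=9, step(5)=15, step(6)=24, ..., step(11)=267

Answer: 267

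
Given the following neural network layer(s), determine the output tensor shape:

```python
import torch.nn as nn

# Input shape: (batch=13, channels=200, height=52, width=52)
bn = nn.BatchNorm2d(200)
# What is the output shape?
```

Input: (13, 200, 52, 52) -> Output: (13, 200, 52, 52)

Answer: (13, 200, 52, 52)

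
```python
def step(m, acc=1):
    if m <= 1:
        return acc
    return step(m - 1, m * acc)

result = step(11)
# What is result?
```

Accumulator trace (n, acc): (11, 1) -> (10, 11) -> (9, 110) -> (8, 990) -> (7, 7920) -> (6, 55440) -> (5, 332640) -> (4, 1663200) -> (3, 6652800) -> (2, 19958400) -> (1, 39916800) -> return 39916800

Answer: 39916800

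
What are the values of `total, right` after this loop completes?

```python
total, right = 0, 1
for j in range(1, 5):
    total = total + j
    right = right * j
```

Sum and factorial of 1 to 4
`total, right` takes the values: (0, 1) → (1, 1) → (3, 1) → (3, 2) → (6, 2) → (6, 6) → (10, 6) → (10, 24)

Answer: 10, 24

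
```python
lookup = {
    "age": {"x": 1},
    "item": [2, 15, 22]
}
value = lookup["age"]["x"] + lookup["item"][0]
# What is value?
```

Trace:
`lookup = { ...` → lookup = {'age': {'x': 1}, 'item': [2, 15, 22]}
`value = lookup["age"]["x"] + lookup["item"][0]` → value = 3
So value = 3

Answer: 3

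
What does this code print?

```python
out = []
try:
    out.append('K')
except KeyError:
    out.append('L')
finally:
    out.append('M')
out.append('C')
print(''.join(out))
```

Execution trace: 'K' (try body, no exception) → 'M' (finally) → 'C' (after the try/except). Output: KMC

Answer: KMC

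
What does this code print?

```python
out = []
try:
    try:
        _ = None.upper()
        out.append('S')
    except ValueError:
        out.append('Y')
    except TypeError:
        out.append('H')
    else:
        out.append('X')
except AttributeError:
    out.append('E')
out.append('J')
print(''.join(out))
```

Execution trace: 'E' (outer except AttributeError) → 'J' (after the try/except). Output: EJ

Answer: EJ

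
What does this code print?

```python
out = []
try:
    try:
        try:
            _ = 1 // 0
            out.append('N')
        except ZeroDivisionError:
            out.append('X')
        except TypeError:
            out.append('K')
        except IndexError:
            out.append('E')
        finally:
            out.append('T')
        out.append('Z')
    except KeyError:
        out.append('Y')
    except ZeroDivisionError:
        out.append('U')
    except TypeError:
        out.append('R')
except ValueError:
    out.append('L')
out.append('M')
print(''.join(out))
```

Execution trace: 'X' (inner except ZeroDivisionError) → 'T' (inner finally) → 'Z' (try body, no exception) → 'M' (after the try/except). Output: XTZM

Answer: XTZM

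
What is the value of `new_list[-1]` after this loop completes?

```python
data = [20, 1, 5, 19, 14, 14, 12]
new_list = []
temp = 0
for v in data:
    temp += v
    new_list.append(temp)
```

Cumulative sum ends at 85
`new_list` takes the values: [] → [20] → [20, 21] → [20, 21, 26] → [20, 21, 26, 45] → [20, 21, 26, 45, 59] → [20, 21, 26, 45, 59, 73] → [20, 21, 26, 45, 59, 73, 85]
So `new_list[-1]` = 85

Answer: 85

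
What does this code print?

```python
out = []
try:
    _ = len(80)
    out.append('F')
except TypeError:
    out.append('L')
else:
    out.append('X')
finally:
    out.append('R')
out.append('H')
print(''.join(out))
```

Execution trace: 'L' (except TypeError) → 'R' (finally) → 'H' (after the try/except). Output: LRH

Answer: LRH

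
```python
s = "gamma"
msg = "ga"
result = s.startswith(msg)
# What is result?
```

Trace:
`s = "gamma"` → s = 'gamma'
`msg = "ga"` → msg = 'ga'
`result = s.startswith(msg)` → result = True
So result = True

Answer: True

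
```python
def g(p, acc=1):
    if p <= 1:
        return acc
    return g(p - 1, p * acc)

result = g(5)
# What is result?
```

Accumulator trace (n, acc): (5, 1) -> (4, 5) -> (3, 20) -> (2, 60) -> (1, 120) -> return 120

Answer: 120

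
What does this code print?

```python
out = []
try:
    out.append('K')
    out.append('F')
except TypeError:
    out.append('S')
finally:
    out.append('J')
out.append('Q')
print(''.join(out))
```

Execution trace: 'K' (try body) → 'F' (try body, no exception) → 'J' (finally) → 'Q' (after the try/except). Output: KFJQ

Answer: KFJQ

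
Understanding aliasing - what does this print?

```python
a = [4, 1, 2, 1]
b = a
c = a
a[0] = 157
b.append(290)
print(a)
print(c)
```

Key concept: multiple aliases.
Step by step:
`a = [4, 1, 2, 1]` → a = [4, 1, 2, 1]
`b = a` → b = [4, 1, 2, 1] (same object as a)
`c = a` → c = [4, 1, 2, 1] (same object as a, b)
`a[0] = 157` → a = [157, 1, 2, 1] (same object as b, c); b = [157, 1, 2, 1] (same object as a, c); c = [157, 1, 2, 1] (same object as a, b)
`b.append(290)` → a = [157, 1, 2, 1, 290] (same object as b, c); b = [157, 1, 2, 1, 290] (same object as a, c); c = [157, 1, 2, 1, 290] (same object as a, b)
`print(a)` → prints [157, 1, 2, 1, 290]
`print(c)` → prints [157, 1, 2, 1, 290]

Answer:
[157, 1, 2, 1, 290]
[157, 1, 2, 1, 290]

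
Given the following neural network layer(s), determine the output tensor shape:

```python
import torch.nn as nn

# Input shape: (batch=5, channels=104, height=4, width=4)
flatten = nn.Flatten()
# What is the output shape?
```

Input: (5, 104, 4, 4) -> Output: (5, 1664)

Answer: (5, 1664)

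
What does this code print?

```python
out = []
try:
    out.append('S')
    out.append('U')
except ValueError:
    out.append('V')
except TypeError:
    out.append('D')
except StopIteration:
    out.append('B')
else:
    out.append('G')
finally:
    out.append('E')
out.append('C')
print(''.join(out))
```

Execution trace: 'S' (try body) → 'U' (try body, no exception) → 'G' (else) → 'E' (finally) → 'C' (after the try/except). Output: SUGEC

Answer: SUGEC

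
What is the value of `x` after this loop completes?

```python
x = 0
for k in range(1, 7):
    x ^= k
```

XOR of 1 to 6
`x` takes the values: 0 → 1 → 3 → 0 → 4 → 1 → 7

Answer: 7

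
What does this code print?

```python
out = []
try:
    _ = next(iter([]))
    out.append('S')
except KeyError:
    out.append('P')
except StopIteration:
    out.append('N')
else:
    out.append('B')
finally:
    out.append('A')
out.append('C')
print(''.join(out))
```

Execution trace: 'N' (except StopIteration) → 'A' (finally) → 'C' (after the try/except). Output: NAC

Answer: NAC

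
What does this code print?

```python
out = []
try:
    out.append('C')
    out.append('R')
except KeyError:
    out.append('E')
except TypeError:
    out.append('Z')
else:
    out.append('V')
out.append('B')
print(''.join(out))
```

Execution trace: 'C' (try body) → 'R' (try body, no exception) → 'V' (else) → 'B' (after the try/except). Output: CRVB

Answer: CRVB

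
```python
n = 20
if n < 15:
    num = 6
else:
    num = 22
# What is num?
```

Trace:
`n = 20` → n = 20
`if n < 15: ...` → n < 15 is False, take else branch → num = 22
So num = 22

Answer: 22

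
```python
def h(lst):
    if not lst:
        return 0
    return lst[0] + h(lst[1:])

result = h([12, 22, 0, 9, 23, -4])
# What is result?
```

12 + 22 + 0 + 9 + 23 + (-4) + 0 = 62

Answer: 62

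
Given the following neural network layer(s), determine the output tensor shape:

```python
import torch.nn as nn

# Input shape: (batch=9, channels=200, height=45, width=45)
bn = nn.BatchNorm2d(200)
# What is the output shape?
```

Input: (9, 200, 45, 45) -> Output: (9, 200, 45, 45)

Answer: (9, 200, 45, 45)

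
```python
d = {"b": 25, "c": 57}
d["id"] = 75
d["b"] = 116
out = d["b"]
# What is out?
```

Trace:
`d = {"b": 25, "c": 57}` → d = {'b': 25, 'c': 57}
`d["id"] = 75` → d = {'b': 25, 'c': 57, 'id': 75}
`d["b"] = 116` → d = {'b': 116, 'c': 57, 'id': 75}
`out = d["b"]` → out = 116
So out = 116

Answer: 116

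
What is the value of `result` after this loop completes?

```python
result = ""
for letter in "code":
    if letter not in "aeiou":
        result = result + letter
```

Remove vowels from 'code'
`result` takes the values: "" → "c" → "cd"

Answer: "cd"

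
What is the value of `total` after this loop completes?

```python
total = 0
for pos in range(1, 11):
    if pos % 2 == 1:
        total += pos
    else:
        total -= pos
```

Add odd, subtract even
`total` takes the values: 0 → 1 → -1 → 2 → -2 → 3 → -3 → 4 → -4 → 5 → -5

Answer: -5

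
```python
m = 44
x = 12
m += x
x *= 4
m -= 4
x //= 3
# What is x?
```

Trace:
`m = 44` → m = 44
`x = 12` → x = 12
`m += x` → m = 56
`x *= 4` → x = 48
`m -= 4` → m = 52
`x //= 3` → x = 16
So x = 16

Answer: 16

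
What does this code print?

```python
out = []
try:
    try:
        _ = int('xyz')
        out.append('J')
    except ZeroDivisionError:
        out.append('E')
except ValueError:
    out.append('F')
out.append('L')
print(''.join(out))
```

Execution trace: 'F' (outer except ValueError) → 'L' (after the try/except). Output: FL

Answer: FL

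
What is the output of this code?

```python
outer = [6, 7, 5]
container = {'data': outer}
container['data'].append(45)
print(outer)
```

Key concept: dict holds reference to list.
Step by step:
`outer = [6, 7, 5]` → outer = [6, 7, 5]
`container = {'data': outer}` → container = {'data': [6, 7, 5]}
`container['data'].append(45)` → outer = [6, 7, 5, 45]; container = {'data': [6, 7, 5, 45]}
`print(outer)` → prints [6, 7, 5, 45]

Answer: [6, 7, 5, 45]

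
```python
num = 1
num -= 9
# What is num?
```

Trace:
`num = 1` → num = 1
`num -= 9` → num = -8
So num = -8

Answer: -8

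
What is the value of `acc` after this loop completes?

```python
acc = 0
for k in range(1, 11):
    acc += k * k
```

Sum of squares 1² to 10² = 385
`acc` takes the values: 0 → 1 → 5 → 14 → 30 → 55 → 91 → 140 → 204 → 285 → 385

Answer: 385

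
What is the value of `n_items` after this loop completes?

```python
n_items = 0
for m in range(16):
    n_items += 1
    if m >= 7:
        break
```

Loop breaks when m reaches 7, n_items is 8
`n_items` takes the values: 0 → 1 → 2 → 3 → 4 → 5 → 6 → 7 → 8

Answer: 8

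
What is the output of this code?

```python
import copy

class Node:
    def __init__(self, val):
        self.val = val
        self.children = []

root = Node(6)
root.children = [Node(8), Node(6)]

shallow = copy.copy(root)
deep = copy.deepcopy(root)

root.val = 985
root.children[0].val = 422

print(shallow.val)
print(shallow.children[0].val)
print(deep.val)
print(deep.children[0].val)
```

Key concept: deep copy with custom objects.
Step by step:
`root = Node(6)` → root = Node(val=6, children=[])
`root.children = [Node(8), Node(6)]` → root = Node(val=6, children=[Node(val=8, children=[]), Node(val=6, children=[])])
`shallow = copy.copy(root)` → shallow = Node(val=6, children=[Node(val=8, children=[]), Node(val=6, children=[])])
`deep = copy.deepcopy(root)` → deep = Node(val=6, children=[Node(val=8, children=[]), Node(val=6, children=[])])
`root.val = 985` → root = Node(val=985, children=[Node(val=8, children=[]), Node(val=6, children=[])])
`root.children[0].val = 422` → root = Node(val=985, children=[Node(val=422, children=[]), Node(val=6, children=[])]); shallow = Node(val=6, children=[Node(val=422, children=[]), Node(val=6, children=[])])
`print(shallow.val)` → prints 6
`print(shallow.children[0].val)` → prints 422
`print(deep.val)` → prints 6
`print(deep.children[0].val)` → prints 8

Answer:
6
422
6
8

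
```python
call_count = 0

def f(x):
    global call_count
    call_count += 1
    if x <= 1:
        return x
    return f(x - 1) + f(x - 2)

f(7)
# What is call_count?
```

Calls(x) = 1 + Calls(x-1) + Calls(x-2); Calls(0)=Calls(1)=1. For x=7 this gives 41.

Answer: 41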